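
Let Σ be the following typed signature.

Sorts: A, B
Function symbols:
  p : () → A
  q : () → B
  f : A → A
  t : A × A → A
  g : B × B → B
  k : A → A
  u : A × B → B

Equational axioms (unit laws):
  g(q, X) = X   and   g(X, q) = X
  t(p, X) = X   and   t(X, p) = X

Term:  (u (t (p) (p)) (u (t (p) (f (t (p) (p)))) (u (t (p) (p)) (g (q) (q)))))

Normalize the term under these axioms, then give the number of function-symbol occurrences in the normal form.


size = 8

1. (u (t (p) (p)) (u (t (p) (f (t (p) (p)))) (u (t (p) (p)) (g (q) (q)))))  →  (u (p) (u (t (p) (f (t (p) (p)))) (u (t (p) (p)) (g (q) (q)))))
2. (u (p) (u (t (p) (f (t (p) (p)))) (u (t (p) (p)) (g (q) (q)))))  →  (u (p) (u (f (t (p) (p))) (u (t (p) (p)) (g (q) (q)))))
3. (u (p) (u (f (t (p) (p))) (u (t (p) (p)) (g (q) (q)))))  →  (u (p) (u (f (p)) (u (t (p) (p)) (g (q) (q)))))
4. (u (p) (u (f (p)) (u (t (p) (p)) (g (q) (q)))))  →  (u (p) (u (f (p)) (u (p) (g (q) (q)))))
5. (u (p) (u (f (p)) (u (p) (g (q) (q)))))  →  (u (p) (u (f (p)) (u (p) (q))))
normal form: (u (p) (u (f (p)) (u (p) (q))))


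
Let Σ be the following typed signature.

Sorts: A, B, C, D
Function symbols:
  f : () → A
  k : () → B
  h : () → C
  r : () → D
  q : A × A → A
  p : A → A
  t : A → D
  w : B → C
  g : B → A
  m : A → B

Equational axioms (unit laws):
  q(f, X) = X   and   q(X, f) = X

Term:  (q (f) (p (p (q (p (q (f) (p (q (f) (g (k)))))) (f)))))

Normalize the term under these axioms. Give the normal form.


1. (q (f) (p (p (q (p (q (f) (p (q (f) (g (k)))))) (f)))))  →  (p (p (q (p (q (f) (p (q (f) (g (k)))))) (f))))
2. (p (p (q (p (q (f) (p (q (f) (g (k)))))) (f))))  →  (p (p (p (q (f) (p (q (f) (g (k))))))))
3. (p (p (p (q (f) (p (q (f) (g (k))))))))  →  (p (p (p (p (q (f) (g (k)))))))
4. (p (p (p (p (q (f) (g (k)))))))  →  (p (p (p (p (g (k))))))

normal form = (p (p (p (p (g (k))))))


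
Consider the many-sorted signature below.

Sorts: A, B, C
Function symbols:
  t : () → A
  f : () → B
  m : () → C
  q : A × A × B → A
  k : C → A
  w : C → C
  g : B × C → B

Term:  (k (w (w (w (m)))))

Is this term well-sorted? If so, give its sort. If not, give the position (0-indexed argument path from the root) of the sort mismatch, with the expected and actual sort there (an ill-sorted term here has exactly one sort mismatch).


        (m) : C
      (w (m)) : C
    (w (w (m))) : C
  (w (w (w (m)))) : C
(k (w (w (w (m))))) : A

well-sorted; sort = A


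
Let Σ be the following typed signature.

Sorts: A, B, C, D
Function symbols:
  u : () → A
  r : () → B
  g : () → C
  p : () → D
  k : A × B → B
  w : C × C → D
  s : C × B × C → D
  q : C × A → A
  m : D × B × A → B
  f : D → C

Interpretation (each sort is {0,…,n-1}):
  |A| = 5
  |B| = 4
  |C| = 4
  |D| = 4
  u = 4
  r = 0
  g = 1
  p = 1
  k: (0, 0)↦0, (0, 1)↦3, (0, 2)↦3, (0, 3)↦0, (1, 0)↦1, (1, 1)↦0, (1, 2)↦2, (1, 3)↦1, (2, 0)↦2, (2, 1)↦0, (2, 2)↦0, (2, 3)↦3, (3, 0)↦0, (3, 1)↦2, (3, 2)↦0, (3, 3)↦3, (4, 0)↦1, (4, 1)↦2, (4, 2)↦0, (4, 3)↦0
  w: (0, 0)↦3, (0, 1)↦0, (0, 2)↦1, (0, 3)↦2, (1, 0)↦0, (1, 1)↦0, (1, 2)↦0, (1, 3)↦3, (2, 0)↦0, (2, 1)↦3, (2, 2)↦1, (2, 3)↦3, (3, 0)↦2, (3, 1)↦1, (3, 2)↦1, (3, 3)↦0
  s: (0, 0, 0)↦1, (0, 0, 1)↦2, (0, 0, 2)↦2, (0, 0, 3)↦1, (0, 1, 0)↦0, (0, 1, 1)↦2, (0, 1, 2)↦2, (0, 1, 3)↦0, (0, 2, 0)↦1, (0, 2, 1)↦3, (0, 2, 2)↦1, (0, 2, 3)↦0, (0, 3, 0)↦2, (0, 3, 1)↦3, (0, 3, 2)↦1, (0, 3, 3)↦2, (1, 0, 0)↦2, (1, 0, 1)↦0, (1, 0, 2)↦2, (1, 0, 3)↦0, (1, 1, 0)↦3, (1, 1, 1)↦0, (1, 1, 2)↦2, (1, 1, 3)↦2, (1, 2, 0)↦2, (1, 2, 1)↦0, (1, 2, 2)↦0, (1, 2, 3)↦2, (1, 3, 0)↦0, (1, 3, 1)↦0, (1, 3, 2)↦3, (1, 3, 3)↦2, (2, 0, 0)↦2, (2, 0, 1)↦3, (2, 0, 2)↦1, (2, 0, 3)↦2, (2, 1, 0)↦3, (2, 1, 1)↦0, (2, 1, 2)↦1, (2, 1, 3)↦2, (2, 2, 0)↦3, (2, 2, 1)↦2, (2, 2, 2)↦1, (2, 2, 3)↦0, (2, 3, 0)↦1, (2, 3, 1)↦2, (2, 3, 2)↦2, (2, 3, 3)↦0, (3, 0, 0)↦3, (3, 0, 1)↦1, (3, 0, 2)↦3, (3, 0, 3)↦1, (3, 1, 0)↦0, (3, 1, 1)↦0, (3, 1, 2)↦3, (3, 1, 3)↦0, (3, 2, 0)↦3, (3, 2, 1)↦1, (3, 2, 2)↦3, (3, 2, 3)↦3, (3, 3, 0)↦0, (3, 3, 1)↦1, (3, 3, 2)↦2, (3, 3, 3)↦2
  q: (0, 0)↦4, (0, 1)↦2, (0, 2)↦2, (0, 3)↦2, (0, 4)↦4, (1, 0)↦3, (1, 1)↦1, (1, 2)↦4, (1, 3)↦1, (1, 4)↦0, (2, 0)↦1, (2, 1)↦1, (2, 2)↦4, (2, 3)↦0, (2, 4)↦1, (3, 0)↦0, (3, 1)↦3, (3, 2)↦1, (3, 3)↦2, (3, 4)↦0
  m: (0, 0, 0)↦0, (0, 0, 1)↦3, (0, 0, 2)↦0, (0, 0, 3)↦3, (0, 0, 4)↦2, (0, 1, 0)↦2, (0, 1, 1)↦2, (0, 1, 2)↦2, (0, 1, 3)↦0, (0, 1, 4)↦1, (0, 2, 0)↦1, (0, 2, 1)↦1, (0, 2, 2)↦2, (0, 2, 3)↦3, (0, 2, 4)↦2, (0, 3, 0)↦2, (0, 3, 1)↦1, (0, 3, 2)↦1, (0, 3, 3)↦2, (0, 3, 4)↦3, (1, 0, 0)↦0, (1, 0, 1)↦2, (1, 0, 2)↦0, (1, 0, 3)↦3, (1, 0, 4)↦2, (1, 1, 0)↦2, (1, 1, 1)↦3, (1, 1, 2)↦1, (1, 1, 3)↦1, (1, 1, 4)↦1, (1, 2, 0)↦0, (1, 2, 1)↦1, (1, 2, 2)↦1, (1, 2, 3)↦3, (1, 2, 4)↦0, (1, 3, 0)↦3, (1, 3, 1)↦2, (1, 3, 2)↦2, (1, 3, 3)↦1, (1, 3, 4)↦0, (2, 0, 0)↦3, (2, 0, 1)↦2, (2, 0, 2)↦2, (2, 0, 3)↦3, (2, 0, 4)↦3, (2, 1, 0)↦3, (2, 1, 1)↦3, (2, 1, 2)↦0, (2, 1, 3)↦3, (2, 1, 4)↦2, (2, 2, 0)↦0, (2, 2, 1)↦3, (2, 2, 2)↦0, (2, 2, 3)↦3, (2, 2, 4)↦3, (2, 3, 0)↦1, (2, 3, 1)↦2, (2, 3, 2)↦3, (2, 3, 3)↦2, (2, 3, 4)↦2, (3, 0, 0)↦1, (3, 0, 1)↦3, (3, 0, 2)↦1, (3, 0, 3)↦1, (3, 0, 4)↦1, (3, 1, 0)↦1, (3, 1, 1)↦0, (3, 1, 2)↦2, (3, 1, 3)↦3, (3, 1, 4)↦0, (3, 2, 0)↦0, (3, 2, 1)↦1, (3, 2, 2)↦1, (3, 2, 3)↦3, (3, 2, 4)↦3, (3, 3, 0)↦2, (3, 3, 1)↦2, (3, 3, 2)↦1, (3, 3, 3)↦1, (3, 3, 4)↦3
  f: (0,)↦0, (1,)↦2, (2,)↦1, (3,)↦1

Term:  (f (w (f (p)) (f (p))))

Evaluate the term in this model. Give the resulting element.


  p = 1
  (f (p)) = f(1,) = 2
  p = 1
  (f (p)) = f(1,) = 2
  (w (f (p)) (f (p))) = w(2, 2) = 1
  (f (w (f (p)) (f (p)))) = f(1,) = 2

value = 2


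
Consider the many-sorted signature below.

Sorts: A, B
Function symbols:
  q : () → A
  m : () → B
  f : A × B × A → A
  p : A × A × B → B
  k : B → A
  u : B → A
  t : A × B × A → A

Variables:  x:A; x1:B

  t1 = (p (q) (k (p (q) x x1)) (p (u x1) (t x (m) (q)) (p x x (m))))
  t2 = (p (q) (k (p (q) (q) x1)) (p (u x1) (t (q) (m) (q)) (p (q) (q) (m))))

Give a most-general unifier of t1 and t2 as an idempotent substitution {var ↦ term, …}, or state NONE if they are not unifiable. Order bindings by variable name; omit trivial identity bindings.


{x ↦ (q)}


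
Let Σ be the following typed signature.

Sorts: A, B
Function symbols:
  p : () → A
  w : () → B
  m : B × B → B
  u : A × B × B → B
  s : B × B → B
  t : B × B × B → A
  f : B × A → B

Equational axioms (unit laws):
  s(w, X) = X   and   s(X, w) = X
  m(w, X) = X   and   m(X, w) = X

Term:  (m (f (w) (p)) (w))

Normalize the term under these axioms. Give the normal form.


normal form = (f (w) (p))

1. (m (f (w) (p)) (w))  →  (f (w) (p))


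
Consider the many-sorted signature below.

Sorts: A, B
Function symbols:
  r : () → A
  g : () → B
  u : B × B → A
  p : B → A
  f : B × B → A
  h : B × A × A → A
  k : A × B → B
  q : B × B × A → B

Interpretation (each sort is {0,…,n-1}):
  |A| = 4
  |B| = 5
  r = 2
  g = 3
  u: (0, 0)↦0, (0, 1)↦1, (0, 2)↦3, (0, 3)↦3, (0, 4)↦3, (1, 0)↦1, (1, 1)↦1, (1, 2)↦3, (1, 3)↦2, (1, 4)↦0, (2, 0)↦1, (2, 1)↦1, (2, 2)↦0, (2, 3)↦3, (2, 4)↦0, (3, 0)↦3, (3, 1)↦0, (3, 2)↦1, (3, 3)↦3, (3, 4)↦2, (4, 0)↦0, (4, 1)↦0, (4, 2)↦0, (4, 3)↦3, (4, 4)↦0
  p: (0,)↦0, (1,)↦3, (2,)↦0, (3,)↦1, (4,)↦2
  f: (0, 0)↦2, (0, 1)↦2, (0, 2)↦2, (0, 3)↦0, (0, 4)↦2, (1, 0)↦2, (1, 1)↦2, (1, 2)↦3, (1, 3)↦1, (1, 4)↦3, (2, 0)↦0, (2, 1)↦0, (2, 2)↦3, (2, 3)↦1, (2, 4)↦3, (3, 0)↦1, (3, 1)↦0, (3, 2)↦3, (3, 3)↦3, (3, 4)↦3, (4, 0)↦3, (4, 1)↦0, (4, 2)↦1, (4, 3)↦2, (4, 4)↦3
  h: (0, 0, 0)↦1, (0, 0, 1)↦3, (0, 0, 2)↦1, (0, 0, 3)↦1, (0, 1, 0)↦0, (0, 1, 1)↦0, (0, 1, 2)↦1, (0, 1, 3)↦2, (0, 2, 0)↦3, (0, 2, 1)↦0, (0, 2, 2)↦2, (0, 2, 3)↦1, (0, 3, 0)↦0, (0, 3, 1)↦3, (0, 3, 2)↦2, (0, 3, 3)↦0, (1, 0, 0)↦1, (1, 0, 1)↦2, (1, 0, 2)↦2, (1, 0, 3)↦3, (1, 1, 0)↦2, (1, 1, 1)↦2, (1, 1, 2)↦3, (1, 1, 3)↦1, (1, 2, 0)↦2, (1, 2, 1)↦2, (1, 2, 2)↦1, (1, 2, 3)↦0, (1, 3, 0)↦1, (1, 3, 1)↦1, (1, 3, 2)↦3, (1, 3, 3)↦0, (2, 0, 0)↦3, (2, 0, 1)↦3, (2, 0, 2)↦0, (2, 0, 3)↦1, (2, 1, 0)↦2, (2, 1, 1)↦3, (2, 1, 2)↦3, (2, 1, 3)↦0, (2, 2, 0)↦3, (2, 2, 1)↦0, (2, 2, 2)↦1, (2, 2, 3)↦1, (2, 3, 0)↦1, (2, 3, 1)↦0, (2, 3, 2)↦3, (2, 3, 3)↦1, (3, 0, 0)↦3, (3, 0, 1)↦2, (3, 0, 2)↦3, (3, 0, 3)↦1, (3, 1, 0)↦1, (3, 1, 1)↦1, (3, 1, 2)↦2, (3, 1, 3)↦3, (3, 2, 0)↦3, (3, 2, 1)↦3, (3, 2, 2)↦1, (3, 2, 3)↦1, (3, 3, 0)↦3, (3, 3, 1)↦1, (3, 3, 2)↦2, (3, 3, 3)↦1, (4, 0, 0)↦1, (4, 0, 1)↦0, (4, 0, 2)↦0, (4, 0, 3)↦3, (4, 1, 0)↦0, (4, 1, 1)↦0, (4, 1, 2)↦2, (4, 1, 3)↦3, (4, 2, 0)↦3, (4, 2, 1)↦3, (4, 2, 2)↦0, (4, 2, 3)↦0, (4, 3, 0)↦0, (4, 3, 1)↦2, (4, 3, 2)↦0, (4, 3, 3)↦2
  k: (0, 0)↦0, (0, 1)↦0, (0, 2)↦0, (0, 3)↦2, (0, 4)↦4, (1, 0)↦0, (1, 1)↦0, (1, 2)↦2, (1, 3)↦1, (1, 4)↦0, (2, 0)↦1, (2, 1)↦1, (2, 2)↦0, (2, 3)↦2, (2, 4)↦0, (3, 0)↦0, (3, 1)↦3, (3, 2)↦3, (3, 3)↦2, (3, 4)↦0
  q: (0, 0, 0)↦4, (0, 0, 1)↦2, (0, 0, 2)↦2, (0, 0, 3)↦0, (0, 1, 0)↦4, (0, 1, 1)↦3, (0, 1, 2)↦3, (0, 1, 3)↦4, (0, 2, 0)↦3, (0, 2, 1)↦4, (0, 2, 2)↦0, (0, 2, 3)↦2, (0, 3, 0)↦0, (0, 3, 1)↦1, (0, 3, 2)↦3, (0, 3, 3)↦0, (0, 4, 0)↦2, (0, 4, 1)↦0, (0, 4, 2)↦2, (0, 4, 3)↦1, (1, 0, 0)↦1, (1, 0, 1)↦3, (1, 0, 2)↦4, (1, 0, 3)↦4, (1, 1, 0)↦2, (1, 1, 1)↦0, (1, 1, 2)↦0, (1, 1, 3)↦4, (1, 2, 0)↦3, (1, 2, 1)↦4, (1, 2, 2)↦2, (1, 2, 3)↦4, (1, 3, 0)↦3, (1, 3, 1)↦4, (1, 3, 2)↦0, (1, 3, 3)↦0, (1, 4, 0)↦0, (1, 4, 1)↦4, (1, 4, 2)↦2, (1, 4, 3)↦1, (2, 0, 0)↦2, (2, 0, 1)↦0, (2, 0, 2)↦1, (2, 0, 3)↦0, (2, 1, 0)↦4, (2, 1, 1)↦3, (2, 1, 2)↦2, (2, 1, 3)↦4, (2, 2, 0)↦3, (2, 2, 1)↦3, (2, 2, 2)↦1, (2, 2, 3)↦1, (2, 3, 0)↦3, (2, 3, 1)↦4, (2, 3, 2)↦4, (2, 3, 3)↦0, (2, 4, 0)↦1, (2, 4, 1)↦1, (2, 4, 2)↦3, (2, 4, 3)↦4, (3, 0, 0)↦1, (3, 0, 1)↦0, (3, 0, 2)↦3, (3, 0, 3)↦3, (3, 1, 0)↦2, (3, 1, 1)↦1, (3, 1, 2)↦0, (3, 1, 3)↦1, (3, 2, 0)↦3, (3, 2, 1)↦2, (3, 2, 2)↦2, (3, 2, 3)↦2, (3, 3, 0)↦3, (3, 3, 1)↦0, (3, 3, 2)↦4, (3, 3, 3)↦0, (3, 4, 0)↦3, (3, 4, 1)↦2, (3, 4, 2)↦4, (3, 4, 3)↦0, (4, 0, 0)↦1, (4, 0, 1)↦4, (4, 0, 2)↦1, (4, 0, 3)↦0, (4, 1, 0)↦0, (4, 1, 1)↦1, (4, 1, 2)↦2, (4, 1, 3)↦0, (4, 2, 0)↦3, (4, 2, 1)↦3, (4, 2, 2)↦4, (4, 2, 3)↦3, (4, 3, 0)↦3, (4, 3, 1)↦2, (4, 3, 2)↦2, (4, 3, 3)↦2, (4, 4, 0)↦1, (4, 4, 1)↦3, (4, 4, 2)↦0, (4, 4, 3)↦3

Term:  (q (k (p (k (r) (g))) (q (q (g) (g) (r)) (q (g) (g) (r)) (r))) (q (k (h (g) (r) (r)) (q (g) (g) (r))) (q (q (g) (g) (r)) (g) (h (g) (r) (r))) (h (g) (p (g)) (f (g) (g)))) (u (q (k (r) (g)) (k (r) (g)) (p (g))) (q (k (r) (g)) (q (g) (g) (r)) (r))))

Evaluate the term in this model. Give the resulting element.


  r = 2
  g = 3
  (k (r) (g)) = k(2, 3) = 2
  (p (k (r) (g))) = p(2,) = 0
  g = 3
  g = 3
  r = 2
  (q (g) (g) (r)) = q(3, 3, 2) = 4
  g = 3
  g = 3
  r = 2
  (q (g) (g) (r)) = q(3, 3, 2) = 4
  r = 2
  (q (q (g) (g) (r)) (q (g) (g) (r)) (r)) = q(4, 4, 2) = 0
  (k (p (k (r) (g))) (q (q (g) (g) (r)) (q (g) (g) (r)) (r))) = k(0, 0) = 0
  g = 3
  r = 2
  r = 2
  (h (g) (r) (r)) = h(3, 2, 2) = 1
  g = 3
  g = 3
  r = 2
  (q (g) (g) (r)) = q(3, 3, 2) = 4
  (k (h (g) (r) (r)) (q (g) (g) (r))) = k(1, 4) = 0
  g = 3
  g = 3
  r = 2
  (q (g) (g) (r)) = q(3, 3, 2) = 4
  g = 3
  g = 3
  r = 2
  r = 2
  (h (g) (r) (r)) = h(3, 2, 2) = 1
  (q (q (g) (g) (r)) (g) (h (g) (r) (r))) = q(4, 3, 1) = 2
  g = 3
  g = 3
  (p (g)) = p(3,) = 1
  g = 3
  g = 3
  (f (g) (g)) = f(3, 3) = 3
  (h (g) (p (g)) (f (g) (g))) = h(3, 1, 3) = 3
  (q (k (h (g) (r) (r)) (q (g) (g) (r))) (q (q (g) (g) (r)) (g) (h (g) (r) (r))) (h (g) (p (g)) (f (g) (g)))) = q(0, 2, 3) = 2
  r = 2
  g = 3
  (k (r) (g)) = k(2, 3) = 2
  r = 2
  g = 3
  (k (r) (g)) = k(2, 3) = 2
  g = 3
  (p (g)) = p(3,) = 1
  (q (k (r) (g)) (k (r) (g)) (p (g))) = q(2, 2, 1) = 3
  r = 2
  g = 3
  (k (r) (g)) = k(2, 3) = 2
  g = 3
  g = 3
  r = 2
  (q (g) (g) (r)) = q(3, 3, 2) = 4
  r = 2
  (q (k (r) (g)) (q (g) (g) (r)) (r)) = q(2, 4, 2) = 3
  (u (q (k (r) (g)) (k (r) (g)) (p (g))) (q (k (r) (g)) (q (g) (g) (r)) (r))) = u(3, 3) = 3
  (q (k (p (k (r) (g))) (q (q (g) (g) (r)) (q (g) (g) (r)) (r))) (q (k (h (g) (r) (r)) (q (g) (g) (r))) (q (q (g) (g) (r)) (g) (h (g) (r) (r))) (h (g) (p (g)) (f (g) (g)))) (u (q (k (r) (g)) (k (r) (g)) (p (g))) (q (k (r) (g)) (q (g) (g) (r)) (r)))) = q(0, 2, 3) = 2

value = 2


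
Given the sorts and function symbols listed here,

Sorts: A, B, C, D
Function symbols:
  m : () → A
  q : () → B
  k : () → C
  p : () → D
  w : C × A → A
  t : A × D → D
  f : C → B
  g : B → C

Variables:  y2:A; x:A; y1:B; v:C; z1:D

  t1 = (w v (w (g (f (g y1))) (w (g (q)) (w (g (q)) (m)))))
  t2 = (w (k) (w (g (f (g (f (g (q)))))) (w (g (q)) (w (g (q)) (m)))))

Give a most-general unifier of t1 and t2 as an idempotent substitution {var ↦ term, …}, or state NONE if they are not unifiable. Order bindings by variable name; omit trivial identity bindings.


{v ↦ (k), y1 ↦ (f (g (q)))}


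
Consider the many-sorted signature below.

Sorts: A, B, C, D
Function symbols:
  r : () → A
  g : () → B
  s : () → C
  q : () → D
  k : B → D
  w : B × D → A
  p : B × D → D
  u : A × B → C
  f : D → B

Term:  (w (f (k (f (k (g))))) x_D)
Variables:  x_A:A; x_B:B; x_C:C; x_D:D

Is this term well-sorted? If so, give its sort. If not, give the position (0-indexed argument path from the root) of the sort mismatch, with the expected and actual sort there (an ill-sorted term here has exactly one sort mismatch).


well-sorted; sort = A

          (g) : B
        (k (g)) : D
      (f (k (g))) : B
    (k (f (k (g)))) : D
  (f (k (f (k (g))))) : B
  x_D : D
(w (f (k (f (k (g))))) x_D) : A


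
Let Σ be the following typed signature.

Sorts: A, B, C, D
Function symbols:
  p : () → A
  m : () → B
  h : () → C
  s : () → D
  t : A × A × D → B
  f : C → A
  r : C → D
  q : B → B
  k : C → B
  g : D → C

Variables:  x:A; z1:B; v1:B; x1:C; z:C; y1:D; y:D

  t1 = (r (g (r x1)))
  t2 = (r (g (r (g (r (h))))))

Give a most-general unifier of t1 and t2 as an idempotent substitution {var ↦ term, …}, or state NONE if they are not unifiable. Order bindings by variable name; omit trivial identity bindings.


{x1 ↦ (g (r (h)))}


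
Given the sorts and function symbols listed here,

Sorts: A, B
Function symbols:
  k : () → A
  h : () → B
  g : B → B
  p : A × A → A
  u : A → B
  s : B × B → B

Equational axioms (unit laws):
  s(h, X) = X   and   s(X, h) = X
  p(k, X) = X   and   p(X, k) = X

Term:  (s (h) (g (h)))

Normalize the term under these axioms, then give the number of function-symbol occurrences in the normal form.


size = 2

1. (s (h) (g (h)))  →  (g (h))
normal form: (g (h))


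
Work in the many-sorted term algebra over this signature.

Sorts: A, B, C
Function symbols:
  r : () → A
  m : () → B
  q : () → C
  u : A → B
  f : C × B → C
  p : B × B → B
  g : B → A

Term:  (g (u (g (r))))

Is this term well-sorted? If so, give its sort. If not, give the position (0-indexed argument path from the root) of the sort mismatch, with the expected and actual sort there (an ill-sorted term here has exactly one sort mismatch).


ill-sorted at position [0, 0, 0]: expected B, got A

      (r) : A
    (g (r)) : ✗ arg 0 at [0, 0, 0] has sort A, expected B


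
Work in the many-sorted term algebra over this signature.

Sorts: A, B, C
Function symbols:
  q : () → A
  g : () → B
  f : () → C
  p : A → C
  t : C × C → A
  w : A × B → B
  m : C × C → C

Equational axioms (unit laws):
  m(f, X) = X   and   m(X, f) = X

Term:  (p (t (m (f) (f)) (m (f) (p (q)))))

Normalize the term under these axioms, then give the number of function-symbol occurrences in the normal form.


size = 5

1. (p (t (m (f) (f)) (m (f) (p (q)))))  →  (p (t (f) (m (f) (p (q)))))
2. (p (t (f) (m (f) (p (q)))))  →  (p (t (f) (p (q))))
normal form: (p (t (f) (p (q))))


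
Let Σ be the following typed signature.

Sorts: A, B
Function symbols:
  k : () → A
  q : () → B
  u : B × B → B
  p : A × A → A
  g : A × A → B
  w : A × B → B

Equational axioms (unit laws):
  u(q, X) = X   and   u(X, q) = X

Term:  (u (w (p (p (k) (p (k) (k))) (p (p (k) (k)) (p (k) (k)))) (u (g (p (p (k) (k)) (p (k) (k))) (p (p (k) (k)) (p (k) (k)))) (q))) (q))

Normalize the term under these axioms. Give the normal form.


normal form = (w (p (p (k) (p (k) (k))) (p (p (k) (k)) (p (k) (k)))) (g (p (p (k) (k)) (p (k) (k))) (p (p (k) (k)) (p (k) (k)))))

1. (u (w (p (p (k) (p (k) (k))) (p (p (k) (k)) (p (k) (k)))) (u (g (p (p (k) (k)) (p (k) (k))) (p (p (k) (k)) (p (k) (k)))) (q))) (q))  →  (w (p (p (k) (p (k) (k))) (p (p (k) (k)) (p (k) (k)))) (u (g (p (p (k) (k)) (p (k) (k))) (p (p (k) (k)) (p (k) (k)))) (q)))
2. (w (p (p (k) (p (k) (k))) (p (p (k) (k)) (p (k) (k)))) (u (g (p (p (k) (k)) (p (k) (k))) (p (p (k) (k)) (p (k) (k)))) (q)))  →  (w (p (p (k) (p (k) (k))) (p (p (k) (k)) (p (k) (k)))) (g (p (p (k) (k)) (p (k) (k))) (p (p (k) (k)) (p (k) (k)))))


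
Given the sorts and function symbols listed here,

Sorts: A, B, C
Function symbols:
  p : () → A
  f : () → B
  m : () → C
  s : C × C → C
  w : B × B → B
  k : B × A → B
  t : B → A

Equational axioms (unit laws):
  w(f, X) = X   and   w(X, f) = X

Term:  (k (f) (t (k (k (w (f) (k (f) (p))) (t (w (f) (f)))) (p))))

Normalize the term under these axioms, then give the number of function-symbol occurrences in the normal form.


size = 11

1. (k (f) (t (k (k (w (f) (k (f) (p))) (t (w (f) (f)))) (p))))  →  (k (f) (t (k (k (k (f) (p)) (t (w (f) (f)))) (p))))
2. (k (f) (t (k (k (k (f) (p)) (t (w (f) (f)))) (p))))  →  (k (f) (t (k (k (k (f) (p)) (t (f))) (p))))
normal form: (k (f) (t (k (k (k (f) (p)) (t (f))) (p))))


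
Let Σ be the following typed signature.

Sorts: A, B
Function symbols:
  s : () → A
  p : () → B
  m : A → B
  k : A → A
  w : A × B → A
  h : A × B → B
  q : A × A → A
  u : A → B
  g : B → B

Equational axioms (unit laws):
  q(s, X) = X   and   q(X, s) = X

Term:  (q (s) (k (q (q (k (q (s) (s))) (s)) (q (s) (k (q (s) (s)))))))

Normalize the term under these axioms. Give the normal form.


1. (q (s) (k (q (q (k (q (s) (s))) (s)) (q (s) (k (q (s) (s)))))))  →  (k (q (q (k (q (s) (s))) (s)) (q (s) (k (q (s) (s))))))
2. (k (q (q (k (q (s) (s))) (s)) (q (s) (k (q (s) (s))))))  →  (k (q (k (q (s) (s))) (q (s) (k (q (s) (s))))))
3. (k (q (k (q (s) (s))) (q (s) (k (q (s) (s))))))  →  (k (q (k (s)) (q (s) (k (q (s) (s))))))
4. (k (q (k (s)) (q (s) (k (q (s) (s))))))  →  (k (q (k (s)) (k (q (s) (s)))))
5. (k (q (k (s)) (k (q (s) (s)))))  →  (k (q (k (s)) (k (s))))

normal form = (k (q (k (s)) (k (s))))


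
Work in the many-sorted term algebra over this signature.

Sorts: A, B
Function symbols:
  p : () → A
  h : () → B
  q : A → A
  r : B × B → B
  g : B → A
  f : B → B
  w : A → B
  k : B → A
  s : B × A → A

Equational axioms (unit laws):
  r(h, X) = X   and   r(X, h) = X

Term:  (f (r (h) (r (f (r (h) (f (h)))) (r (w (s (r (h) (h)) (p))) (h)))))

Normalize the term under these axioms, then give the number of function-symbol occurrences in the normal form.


1. (f (r (h) (r (f (r (h) (f (h)))) (r (w (s (r (h) (h)) (p))) (h)))))  →  (f (r (f (r (h) (f (h)))) (r (w (s (r (h) (h)) (p))) (h))))
2. (f (r (f (r (h) (f (h)))) (r (w (s (r (h) (h)) (p))) (h))))  →  (f (r (f (f (h))) (r (w (s (r (h) (h)) (p))) (h))))
3. (f (r (f (f (h))) (r (w (s (r (h) (h)) (p))) (h))))  →  (f (r (f (f (h))) (w (s (r (h) (h)) (p)))))
4. (f (r (f (f (h))) (w (s (r (h) (h)) (p)))))  →  (f (r (f (f (h))) (w (s (h) (p)))))
normal form: (f (r (f (f (h))) (w (s (h) (p)))))

size = 9


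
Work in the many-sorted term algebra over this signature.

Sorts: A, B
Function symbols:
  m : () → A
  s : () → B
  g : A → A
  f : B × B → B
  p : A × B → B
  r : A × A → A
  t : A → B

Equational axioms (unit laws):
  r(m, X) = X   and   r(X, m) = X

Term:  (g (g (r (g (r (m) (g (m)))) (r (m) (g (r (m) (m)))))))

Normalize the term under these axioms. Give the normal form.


normal form = (g (g (r (g (g (m))) (g (m)))))

1. (g (g (r (g (r (m) (g (m)))) (r (m) (g (r (m) (m)))))))  →  (g (g (r (g (g (m))) (r (m) (g (r (m) (m)))))))
2. (g (g (r (g (g (m))) (r (m) (g (r (m) (m)))))))  →  (g (g (r (g (g (m))) (g (r (m) (m))))))
3. (g (g (r (g (g (m))) (g (r (m) (m))))))  →  (g (g (r (g (g (m))) (g (m)))))


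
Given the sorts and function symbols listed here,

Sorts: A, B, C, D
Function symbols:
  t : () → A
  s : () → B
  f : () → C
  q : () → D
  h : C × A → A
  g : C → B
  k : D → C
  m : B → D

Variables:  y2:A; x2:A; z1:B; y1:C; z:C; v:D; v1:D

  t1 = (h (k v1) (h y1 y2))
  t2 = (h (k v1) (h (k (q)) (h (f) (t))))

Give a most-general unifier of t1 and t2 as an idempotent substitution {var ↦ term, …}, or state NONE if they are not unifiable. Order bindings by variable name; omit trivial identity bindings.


{y1 ↦ (k (q)), y2 ↦ (h (f) (t))}


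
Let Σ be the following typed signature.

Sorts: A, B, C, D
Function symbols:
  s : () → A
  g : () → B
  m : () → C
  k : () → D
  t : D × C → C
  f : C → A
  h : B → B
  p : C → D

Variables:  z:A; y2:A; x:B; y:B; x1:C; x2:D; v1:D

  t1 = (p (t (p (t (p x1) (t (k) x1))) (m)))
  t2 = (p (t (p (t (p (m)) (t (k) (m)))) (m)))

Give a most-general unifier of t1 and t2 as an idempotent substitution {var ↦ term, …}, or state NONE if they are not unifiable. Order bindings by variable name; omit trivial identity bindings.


{x1 ↦ (m)}


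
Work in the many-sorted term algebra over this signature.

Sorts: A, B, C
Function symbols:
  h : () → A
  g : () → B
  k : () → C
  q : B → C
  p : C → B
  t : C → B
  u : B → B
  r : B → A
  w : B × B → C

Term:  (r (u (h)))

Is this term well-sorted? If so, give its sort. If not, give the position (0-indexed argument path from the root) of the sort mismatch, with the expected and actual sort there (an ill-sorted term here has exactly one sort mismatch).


    (h) : A
  (u (h)) : ✗ arg 0 at [0, 0] has sort A, expected B

ill-sorted at position [0, 0]: expected B, got A


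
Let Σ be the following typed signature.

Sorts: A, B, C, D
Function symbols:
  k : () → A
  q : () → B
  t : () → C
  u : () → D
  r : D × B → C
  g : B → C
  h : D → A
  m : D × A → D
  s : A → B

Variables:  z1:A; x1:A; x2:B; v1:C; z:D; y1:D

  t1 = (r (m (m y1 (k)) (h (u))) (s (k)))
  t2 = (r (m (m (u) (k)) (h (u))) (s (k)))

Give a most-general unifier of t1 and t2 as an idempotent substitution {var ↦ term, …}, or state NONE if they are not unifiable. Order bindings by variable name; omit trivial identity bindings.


{y1 ↦ (u)}


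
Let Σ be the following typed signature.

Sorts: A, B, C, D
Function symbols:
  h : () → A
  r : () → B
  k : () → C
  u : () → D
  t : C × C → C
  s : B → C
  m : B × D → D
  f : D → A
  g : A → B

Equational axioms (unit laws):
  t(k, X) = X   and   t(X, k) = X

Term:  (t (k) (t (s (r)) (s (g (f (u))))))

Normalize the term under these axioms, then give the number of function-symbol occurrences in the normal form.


size = 7

1. (t (k) (t (s (r)) (s (g (f (u))))))  →  (t (s (r)) (s (g (f (u)))))
normal form: (t (s (r)) (s (g (f (u)))))


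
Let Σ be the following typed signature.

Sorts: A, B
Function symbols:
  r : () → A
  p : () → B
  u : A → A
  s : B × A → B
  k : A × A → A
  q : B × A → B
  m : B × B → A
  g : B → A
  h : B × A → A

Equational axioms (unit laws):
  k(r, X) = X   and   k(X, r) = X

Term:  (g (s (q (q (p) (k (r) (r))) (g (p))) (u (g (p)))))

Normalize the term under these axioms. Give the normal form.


1. (g (s (q (q (p) (k (r) (r))) (g (p))) (u (g (p)))))  →  (g (s (q (q (p) (r)) (g (p))) (u (g (p)))))

normal form = (g (s (q (q (p) (r)) (g (p))) (u (g (p)))))


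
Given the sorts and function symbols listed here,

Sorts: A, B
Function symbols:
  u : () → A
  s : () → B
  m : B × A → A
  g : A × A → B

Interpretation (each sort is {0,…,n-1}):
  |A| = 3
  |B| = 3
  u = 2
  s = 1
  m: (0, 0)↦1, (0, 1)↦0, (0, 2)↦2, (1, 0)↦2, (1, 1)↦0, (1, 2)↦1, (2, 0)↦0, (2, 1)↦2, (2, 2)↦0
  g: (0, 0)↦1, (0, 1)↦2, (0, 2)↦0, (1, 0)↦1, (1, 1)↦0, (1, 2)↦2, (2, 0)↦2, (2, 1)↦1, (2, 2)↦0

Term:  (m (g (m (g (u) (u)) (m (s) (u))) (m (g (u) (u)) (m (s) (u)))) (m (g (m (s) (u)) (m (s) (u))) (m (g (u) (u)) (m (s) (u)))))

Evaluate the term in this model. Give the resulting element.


value = 0

  u = 2
  u = 2
  (g (u) (u)) = g(2, 2) = 0
  s = 1
  u = 2
  (m (s) (u)) = m(1, 2) = 1
  (m (g (u) (u)) (m (s) (u))) = m(0, 1) = 0
  u = 2
  u = 2
  (g (u) (u)) = g(2, 2) = 0
  s = 1
  u = 2
  (m (s) (u)) = m(1, 2) = 1
  (m (g (u) (u)) (m (s) (u))) = m(0, 1) = 0
  (g (m (g (u) (u)) (m (s) (u))) (m (g (u) (u)) (m (s) (u)))) = g(0, 0) = 1
  s = 1
  u = 2
  (m (s) (u)) = m(1, 2) = 1
  s = 1
  u = 2
  (m (s) (u)) = m(1, 2) = 1
  (g (m (s) (u)) (m (s) (u))) = g(1, 1) = 0
  u = 2
  u = 2
  (g (u) (u)) = g(2, 2) = 0
  s = 1
  u = 2
  (m (s) (u)) = m(1, 2) = 1
  (m (g (u) (u)) (m (s) (u))) = m(0, 1) = 0
  (m (g (m (s) (u)) (m (s) (u))) (m (g (u) (u)) (m (s) (u)))) = m(0, 0) = 1
  (m (g (m (g (u) (u)) (m (s) (u))) (m (g (u) (u)) (m (s) (u)))) (m (g (m (s) (u)) (m (s) (u))) (m (g (u) (u)) (m (s) (u))))) = m(1, 1) = 0


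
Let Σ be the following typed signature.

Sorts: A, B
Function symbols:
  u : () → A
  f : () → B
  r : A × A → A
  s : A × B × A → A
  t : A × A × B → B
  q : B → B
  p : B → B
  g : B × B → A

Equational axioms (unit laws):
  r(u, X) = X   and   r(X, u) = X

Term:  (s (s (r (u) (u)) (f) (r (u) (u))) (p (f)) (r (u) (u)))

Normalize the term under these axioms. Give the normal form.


normal form = (s (s (u) (f) (u)) (p (f)) (u))

1. (s (s (r (u) (u)) (f) (r (u) (u))) (p (f)) (r (u) (u)))  →  (s (s (u) (f) (r (u) (u))) (p (f)) (r (u) (u)))
2. (s (s (u) (f) (r (u) (u))) (p (f)) (r (u) (u)))  →  (s (s (u) (f) (u)) (p (f)) (r (u) (u)))
3. (s (s (u) (f) (u)) (p (f)) (r (u) (u)))  →  (s (s (u) (f) (u)) (p (f)) (u))


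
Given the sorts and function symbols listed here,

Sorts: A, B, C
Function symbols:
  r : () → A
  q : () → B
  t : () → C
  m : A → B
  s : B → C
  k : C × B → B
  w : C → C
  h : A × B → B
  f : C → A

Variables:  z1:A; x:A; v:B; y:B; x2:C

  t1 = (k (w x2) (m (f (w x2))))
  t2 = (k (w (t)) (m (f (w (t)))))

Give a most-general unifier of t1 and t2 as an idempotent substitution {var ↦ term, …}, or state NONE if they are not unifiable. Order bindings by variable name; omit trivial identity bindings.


{x2 ↦ (t)}


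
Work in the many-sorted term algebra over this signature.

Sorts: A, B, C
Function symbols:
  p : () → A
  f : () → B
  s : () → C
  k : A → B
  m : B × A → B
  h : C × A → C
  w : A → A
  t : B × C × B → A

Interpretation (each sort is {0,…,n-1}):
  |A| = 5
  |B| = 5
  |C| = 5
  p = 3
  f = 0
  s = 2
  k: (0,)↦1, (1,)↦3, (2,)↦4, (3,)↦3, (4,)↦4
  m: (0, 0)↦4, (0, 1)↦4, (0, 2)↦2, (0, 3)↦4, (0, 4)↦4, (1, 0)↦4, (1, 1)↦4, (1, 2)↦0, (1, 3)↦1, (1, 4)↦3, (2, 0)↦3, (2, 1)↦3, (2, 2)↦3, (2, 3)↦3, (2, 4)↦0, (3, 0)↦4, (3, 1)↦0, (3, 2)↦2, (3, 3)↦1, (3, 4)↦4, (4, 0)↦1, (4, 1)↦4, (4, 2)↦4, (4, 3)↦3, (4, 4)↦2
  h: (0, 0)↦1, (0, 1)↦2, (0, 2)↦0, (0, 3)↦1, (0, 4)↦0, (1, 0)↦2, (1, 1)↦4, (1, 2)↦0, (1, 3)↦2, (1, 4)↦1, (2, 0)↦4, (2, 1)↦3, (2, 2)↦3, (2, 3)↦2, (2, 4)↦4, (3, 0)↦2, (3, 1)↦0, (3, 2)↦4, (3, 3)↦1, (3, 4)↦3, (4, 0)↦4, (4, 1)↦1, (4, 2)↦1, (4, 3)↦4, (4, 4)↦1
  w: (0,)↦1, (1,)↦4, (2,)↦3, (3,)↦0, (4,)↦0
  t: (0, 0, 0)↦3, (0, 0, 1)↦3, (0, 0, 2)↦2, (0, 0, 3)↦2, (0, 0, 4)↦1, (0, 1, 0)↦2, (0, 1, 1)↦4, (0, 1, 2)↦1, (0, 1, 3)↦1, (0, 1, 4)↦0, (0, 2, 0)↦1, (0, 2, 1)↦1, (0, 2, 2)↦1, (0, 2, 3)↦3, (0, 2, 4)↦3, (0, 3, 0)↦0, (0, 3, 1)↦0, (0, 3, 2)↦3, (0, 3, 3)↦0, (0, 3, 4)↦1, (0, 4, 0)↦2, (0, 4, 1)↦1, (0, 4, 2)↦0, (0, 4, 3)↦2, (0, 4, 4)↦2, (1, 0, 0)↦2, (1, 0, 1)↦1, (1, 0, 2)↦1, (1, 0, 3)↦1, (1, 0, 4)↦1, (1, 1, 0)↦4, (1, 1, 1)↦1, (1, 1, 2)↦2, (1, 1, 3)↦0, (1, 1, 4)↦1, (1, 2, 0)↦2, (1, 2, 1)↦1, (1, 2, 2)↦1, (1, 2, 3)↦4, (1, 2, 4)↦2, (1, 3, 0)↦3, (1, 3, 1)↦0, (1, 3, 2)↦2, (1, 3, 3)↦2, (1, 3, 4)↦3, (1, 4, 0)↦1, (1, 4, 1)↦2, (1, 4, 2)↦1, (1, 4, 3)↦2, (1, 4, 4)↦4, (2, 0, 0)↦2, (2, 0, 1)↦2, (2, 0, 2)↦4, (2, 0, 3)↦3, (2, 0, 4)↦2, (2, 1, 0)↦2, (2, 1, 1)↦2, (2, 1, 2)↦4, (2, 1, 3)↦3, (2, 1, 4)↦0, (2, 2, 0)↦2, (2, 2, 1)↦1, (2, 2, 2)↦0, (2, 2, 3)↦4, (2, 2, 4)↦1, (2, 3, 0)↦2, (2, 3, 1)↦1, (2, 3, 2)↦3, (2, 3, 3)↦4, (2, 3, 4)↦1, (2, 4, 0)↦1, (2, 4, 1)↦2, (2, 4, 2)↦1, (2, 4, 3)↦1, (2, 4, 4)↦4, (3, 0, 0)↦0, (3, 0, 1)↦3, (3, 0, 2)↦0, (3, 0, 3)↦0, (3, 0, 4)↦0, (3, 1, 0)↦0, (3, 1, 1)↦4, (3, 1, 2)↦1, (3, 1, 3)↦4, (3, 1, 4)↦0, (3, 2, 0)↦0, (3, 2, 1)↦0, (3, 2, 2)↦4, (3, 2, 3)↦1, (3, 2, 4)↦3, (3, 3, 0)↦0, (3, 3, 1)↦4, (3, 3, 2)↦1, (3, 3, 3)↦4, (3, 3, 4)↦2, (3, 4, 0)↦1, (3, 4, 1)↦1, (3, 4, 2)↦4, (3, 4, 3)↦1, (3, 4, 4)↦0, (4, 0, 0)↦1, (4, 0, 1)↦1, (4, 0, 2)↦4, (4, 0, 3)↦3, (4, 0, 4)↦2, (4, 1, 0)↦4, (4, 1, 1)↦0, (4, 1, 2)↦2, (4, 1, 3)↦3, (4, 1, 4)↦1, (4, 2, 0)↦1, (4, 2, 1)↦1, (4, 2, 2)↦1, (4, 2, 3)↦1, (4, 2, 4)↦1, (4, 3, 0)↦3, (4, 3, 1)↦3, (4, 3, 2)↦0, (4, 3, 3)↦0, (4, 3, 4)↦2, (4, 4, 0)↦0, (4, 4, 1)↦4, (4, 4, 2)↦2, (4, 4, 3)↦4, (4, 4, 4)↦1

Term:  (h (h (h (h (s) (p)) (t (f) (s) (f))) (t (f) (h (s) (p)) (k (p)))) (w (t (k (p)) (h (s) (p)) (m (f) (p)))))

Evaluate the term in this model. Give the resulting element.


  s = 2
  p = 3
  (h (s) (p)) = h(2, 3) = 2
  f = 0
  s = 2
  f = 0
  (t (f) (s) (f)) = t(0, 2, 0) = 1
  (h (h (s) (p)) (t (f) (s) (f))) = h(2, 1) = 3
  f = 0
  s = 2
  p = 3
  (h (s) (p)) = h(2, 3) = 2
  p = 3
  (k (p)) = k(3,) = 3
  (t (f) (h (s) (p)) (k (p))) = t(0, 2, 3) = 3
  (h (h (h (s) (p)) (t (f) (s) (f))) (t (f) (h (s) (p)) (k (p)))) = h(3, 3) = 1
  p = 3
  (k (p)) = k(3,) = 3
  s = 2
  p = 3
  (h (s) (p)) = h(2, 3) = 2
  f = 0
  p = 3
  (m (f) (p)) = m(0, 3) = 4
  (t (k (p)) (h (s) (p)) (m (f) (p))) = t(3, 2, 4) = 3
  (w (t (k (p)) (h (s) (p)) (m (f) (p)))) = w(3,) = 0
  (h (h (h (h (s) (p)) (t (f) (s) (f))) (t (f) (h (s) (p)) (k (p)))) (w (t (k (p)) (h (s) (p)) (m (f) (p))))) = h(1, 0) = 2

value = 2


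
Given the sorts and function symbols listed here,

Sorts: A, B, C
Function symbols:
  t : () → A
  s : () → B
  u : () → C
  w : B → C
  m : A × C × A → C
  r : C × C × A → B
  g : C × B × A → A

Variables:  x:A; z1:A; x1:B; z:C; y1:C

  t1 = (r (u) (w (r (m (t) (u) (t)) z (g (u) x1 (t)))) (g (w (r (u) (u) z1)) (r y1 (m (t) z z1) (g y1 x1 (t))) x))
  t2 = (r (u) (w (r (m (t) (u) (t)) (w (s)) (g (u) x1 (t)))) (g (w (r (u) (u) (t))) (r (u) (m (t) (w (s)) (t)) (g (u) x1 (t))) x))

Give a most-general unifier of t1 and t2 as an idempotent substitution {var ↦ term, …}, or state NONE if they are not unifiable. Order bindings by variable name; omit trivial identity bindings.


{y1 ↦ (u), z ↦ (w (s)), z1 ↦ (t)}


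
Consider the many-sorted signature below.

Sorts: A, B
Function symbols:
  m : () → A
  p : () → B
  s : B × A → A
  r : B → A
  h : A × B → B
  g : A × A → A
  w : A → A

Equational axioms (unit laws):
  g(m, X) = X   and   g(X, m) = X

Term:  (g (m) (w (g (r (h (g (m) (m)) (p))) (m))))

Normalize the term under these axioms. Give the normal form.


normal form = (w (r (h (m) (p))))

1. (g (m) (w (g (r (h (g (m) (m)) (p))) (m))))  →  (w (g (r (h (g (m) (m)) (p))) (m)))
2. (w (g (r (h (g (m) (m)) (p))) (m)))  →  (w (r (h (g (m) (m)) (p))))
3. (w (r (h (g (m) (m)) (p))))  →  (w (r (h (m) (p))))


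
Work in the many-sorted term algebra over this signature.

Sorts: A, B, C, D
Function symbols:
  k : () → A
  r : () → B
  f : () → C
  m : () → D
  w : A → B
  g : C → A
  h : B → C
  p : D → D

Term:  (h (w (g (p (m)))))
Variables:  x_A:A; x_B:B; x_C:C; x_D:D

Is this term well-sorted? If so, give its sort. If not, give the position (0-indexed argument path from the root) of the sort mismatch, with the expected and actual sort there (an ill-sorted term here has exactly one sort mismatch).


ill-sorted at position [0, 0, 0]: expected C, got D

        (m) : D
      (p (m)) : D
    (g (p (m))) : ✗ arg 0 at [0, 0, 0] has sort D, expected C


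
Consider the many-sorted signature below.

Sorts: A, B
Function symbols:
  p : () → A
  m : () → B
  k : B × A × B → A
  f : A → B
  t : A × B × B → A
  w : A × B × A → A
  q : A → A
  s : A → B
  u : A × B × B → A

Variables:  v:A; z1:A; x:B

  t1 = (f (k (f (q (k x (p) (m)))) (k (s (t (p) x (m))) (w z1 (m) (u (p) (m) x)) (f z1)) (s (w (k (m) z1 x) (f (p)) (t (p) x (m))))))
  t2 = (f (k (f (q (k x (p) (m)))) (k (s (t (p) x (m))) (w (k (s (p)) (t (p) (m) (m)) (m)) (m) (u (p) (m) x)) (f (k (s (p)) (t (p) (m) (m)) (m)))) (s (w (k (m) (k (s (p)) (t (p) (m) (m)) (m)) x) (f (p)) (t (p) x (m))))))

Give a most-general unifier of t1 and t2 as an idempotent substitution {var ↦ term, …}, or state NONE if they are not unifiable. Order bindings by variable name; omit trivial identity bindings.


{z1 ↦ (k (s (p)) (t (p) (m) (m)) (m))}


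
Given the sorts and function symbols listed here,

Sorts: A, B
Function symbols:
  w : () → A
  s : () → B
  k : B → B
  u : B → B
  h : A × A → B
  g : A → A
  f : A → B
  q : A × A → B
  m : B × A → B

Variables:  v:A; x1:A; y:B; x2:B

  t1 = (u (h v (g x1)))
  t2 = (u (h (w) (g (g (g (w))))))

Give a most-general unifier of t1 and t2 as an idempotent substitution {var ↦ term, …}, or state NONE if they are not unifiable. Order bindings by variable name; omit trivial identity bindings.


{v ↦ (w), x1 ↦ (g (g (w)))}


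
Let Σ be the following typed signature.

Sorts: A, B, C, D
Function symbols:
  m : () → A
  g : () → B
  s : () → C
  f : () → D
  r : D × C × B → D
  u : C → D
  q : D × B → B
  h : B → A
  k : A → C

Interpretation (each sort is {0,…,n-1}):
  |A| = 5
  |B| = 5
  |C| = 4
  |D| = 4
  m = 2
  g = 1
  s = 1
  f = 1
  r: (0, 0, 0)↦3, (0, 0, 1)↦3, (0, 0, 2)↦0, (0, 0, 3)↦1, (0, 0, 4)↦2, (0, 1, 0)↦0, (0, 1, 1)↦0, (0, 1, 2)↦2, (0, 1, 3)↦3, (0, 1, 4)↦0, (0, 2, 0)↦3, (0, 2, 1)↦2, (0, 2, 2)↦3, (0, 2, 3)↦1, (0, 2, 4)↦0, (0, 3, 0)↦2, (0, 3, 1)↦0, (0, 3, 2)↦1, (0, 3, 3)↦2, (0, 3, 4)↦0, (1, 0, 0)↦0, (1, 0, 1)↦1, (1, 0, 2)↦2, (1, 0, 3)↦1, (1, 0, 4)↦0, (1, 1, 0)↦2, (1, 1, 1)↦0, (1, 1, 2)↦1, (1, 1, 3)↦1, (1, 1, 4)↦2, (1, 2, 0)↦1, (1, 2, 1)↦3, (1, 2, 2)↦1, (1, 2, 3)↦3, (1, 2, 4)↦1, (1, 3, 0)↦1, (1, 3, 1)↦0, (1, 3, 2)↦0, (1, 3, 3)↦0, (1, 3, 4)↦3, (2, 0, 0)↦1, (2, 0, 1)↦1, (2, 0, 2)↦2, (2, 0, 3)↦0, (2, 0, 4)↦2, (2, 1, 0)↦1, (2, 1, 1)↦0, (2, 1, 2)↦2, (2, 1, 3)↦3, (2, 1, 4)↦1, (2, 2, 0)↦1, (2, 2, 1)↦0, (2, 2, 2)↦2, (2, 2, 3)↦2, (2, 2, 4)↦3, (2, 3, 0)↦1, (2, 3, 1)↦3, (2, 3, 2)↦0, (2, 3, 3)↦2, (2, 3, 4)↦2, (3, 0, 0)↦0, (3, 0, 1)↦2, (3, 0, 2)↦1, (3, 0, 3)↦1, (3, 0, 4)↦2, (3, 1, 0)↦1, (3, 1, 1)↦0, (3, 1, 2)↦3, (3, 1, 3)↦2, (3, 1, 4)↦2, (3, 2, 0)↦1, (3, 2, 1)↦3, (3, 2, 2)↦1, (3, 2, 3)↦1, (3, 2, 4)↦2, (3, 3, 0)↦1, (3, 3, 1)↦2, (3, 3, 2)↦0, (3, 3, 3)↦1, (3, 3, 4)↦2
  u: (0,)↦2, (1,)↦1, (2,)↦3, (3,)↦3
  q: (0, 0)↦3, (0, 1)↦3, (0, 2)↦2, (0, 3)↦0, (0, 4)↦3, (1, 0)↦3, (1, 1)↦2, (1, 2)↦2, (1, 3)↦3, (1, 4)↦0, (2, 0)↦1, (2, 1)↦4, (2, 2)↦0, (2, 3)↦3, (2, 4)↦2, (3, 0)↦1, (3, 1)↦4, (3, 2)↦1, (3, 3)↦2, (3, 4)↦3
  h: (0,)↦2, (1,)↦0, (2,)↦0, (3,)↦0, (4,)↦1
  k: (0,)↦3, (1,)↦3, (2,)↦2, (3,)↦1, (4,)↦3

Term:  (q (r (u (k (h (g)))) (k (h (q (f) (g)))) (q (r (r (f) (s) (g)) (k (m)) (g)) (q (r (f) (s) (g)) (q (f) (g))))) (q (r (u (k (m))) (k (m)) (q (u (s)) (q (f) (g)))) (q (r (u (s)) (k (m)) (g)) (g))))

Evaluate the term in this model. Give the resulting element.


  g = 1
  (h (g)) = h(1,) = 0
  (k (h (g))) = k(0,) = 3
  (u (k (h (g)))) = u(3,) = 3
  f = 1
  g = 1
  (q (f) (g)) = q(1, 1) = 2
  (h (q (f) (g))) = h(2,) = 0
  (k (h (q (f) (g)))) = k(0,) = 3
  f = 1
  s = 1
  g = 1
  (r (f) (s) (g)) = r(1, 1, 1) = 0
  m = 2
  (k (m)) = k(2,) = 2
  g = 1
  (r (r (f) (s) (g)) (k (m)) (g)) = r(0, 2, 1) = 2
  f = 1
  s = 1
  g = 1
  (r (f) (s) (g)) = r(1, 1, 1) = 0
  f = 1
  g = 1
  (q (f) (g)) = q(1, 1) = 2
  (q (r (f) (s) (g)) (q (f) (g))) = q(0, 2) = 2
  (q (r (r (f) (s) (g)) (k (m)) (g)) (q (r (f) (s) (g)) (q (f) (g)))) = q(2, 2) = 0
  (r (u (k (h (g)))) (k (h (q (f) (g)))) (q (r (r (f) (s) (g)) (k (m)) (g)) (q (r (f) (s) (g)) (q (f) (g))))) = r(3, 3, 0) = 1
  m = 2
  (k (m)) = k(2,) = 2
  (u (k (m))) = u(2,) = 3
  m = 2
  (k (m)) = k(2,) = 2
  s = 1
  (u (s)) = u(1,) = 1
  f = 1
  g = 1
  (q (f) (g)) = q(1, 1) = 2
  (q (u (s)) (q (f) (g))) = q(1, 2) = 2
  (r (u (k (m))) (k (m)) (q (u (s)) (q (f) (g)))) = r(3, 2, 2) = 1
  s = 1
  (u (s)) = u(1,) = 1
  m = 2
  (k (m)) = k(2,) = 2
  g = 1
  (r (u (s)) (k (m)) (g)) = r(1, 2, 1) = 3
  g = 1
  (q (r (u (s)) (k (m)) (g)) (g)) = q(3, 1) = 4
  (q (r (u (k (m))) (k (m)) (q (u (s)) (q (f) (g)))) (q (r (u (s)) (k (m)) (g)) (g))) = q(1, 4) = 0
  (q (r (u (k (h (g)))) (k (h (q (f) (g)))) (q (r (r (f) (s) (g)) (k (m)) (g)) (q (r (f) (s) (g)) (q (f) (g))))) (q (r (u (k (m))) (k (m)) (q (u (s)) (q (f) (g)))) (q (r (u (s)) (k (m)) (g)) (g)))) = q(1, 0) = 3

value = 3


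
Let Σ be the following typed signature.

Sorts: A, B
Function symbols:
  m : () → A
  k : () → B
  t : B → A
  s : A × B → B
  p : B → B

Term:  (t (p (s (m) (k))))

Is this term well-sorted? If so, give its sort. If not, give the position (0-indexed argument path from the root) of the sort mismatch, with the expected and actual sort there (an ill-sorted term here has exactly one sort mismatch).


      (m) : A
      (k) : B
    (s (m) (k)) : B
  (p (s (m) (k))) : B
(t (p (s (m) (k)))) : A

well-sorted; sort = A


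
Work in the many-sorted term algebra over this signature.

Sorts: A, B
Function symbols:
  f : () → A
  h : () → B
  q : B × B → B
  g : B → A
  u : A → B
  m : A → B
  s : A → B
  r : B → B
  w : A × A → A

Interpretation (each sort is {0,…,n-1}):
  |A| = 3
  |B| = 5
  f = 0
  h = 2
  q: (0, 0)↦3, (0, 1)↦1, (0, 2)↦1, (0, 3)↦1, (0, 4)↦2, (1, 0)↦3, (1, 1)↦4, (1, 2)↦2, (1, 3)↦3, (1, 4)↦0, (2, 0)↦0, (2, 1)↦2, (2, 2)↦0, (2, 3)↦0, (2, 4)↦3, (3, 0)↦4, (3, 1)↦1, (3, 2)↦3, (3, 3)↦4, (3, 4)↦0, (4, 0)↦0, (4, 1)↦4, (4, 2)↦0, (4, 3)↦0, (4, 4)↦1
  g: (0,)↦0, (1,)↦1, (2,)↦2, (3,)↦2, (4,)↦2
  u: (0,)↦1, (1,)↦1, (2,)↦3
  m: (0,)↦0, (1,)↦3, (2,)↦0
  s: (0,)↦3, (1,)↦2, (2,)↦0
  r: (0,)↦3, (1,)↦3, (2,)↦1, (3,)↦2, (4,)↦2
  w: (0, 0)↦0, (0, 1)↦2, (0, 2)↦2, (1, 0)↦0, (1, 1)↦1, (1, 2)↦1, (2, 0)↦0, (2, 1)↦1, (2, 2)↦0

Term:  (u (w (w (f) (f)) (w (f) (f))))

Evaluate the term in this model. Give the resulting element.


  f = 0
  f = 0
  (w (f) (f)) = w(0, 0) = 0
  f = 0
  f = 0
  (w (f) (f)) = w(0, 0) = 0
  (w (w (f) (f)) (w (f) (f))) = w(0, 0) = 0
  (u (w (w (f) (f)) (w (f) (f)))) = u(0,) = 1

value = 1


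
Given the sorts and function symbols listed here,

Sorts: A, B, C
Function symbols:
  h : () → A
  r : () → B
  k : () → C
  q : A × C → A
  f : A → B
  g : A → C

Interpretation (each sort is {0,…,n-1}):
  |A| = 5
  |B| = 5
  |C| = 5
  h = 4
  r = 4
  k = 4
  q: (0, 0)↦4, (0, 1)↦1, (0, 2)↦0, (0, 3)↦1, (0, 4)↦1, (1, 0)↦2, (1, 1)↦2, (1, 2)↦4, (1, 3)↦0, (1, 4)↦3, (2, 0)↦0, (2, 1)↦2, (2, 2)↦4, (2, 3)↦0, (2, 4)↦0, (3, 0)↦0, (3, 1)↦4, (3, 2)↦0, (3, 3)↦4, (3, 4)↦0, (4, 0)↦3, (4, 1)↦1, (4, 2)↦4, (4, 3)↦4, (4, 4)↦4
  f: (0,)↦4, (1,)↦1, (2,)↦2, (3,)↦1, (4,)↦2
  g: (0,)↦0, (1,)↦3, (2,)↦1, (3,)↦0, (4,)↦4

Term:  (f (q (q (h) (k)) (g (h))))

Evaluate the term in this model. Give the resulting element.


value = 2

  h = 4
  k = 4
  (q (h) (k)) = q(4, 4) = 4
  h = 4
  (g (h)) = g(4,) = 4
  (q (q (h) (k)) (g (h))) = q(4, 4) = 4
  (f (q (q (h) (k)) (g (h)))) = f(4,) = 2
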